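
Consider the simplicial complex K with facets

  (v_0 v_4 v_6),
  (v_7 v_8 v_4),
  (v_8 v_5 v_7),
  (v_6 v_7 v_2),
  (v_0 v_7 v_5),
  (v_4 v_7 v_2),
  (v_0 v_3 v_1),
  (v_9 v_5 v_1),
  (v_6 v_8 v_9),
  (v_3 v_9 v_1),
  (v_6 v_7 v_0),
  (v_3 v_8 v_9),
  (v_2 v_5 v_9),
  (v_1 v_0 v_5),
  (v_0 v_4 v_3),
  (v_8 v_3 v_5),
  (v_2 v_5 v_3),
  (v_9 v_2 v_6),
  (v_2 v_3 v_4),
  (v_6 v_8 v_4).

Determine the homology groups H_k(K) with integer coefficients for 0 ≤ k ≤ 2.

Order the vertices as v_0 < v_1 < v_2 < v_3 < v_4 < v_5 < v_6 < v_7 < v_8 < v_9. Listing each simplex with vertices in this order, K has dimension 2 with simplices:

  0-simplices (10): [v_0], [v_1], [v_2], [v_3], [v_4], [v_5], [v_6], [v_7], [v_8], [v_9]
  1-simplices (30): (30 of them)
  2-simplices (20): (20 of them)

Hence C_0 ≅ Z^10, C_1 ≅ Z^30, C_2 ≅ Z^20.

∂_1: C_1 → C_0 sends each edge [p,q] (with p < q) to q − p. For instance
  ∂[v_0,v_1] = [v_1] − [v_0].
The 10×30 boundary matrix has rank 9 and Smith normal form diag(1,1,1,1,1,1,1,1,1).

The boundary map ∂_2: C_2 → C_1 maps a triangle to the signed sum of its edges. For instance
  ∂[v_0,v_6,v_7] = [v_6,v_7] − [v_0,v_7] + [v_0,v_6],
  ∂[v_1,v_5,v_9] = [v_5,v_9] − [v_1,v_9] + [v_1,v_5].
The resulting 30×20 matrix has rank 20, and its Smith normal form has invariant factors (1,1,1,1,1,1,1,1,1,1,1,1,1,1,1,1,1,1,1,2).

Now H_k = ker ∂_k / im ∂_{k+1}, so:

  H_0: rank C_0 − rank ∂_1 = 10 − 9 = 1, and the invariant factors of ∂_1 are all 1, so H_0 ≅ Z.
  H_1: rank ker ∂_1 − rank ∂_2 = (30 − 9) − 20 = 1, and ∂_2 has invariant factor 2 > 1, so H_1 ≅ Z ⊕ Z_2.
  H_2: rank ker ∂_2 − rank ∂_3 = (20 − 20) − 0 = 0, and there is no ∂_3, so H_2 ≅ 0.

H_0 = Z,  H_1 = Z ⊕ Z_2,  H_2 = 0.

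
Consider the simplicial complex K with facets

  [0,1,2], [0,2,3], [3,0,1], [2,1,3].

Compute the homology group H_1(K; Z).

Take the total order 0 < 1 < 2 < 3 on the vertex set. Then K (dimension 2) consists of the simplices:

  0-simplices (4): [0], [1], [2], [3]
  1-simplices (6): [0,1], [0,2], [0,3], [1,2], [1,3], [2,3]
  2-simplices (4): [0,1,2], [0,1,3], [0,2,3], [1,2,3]

Hence C_0 ≅ Z^4, C_1 ≅ Z^6, C_2 ≅ Z^4.

The boundary map ∂_1: C_1 → C_0 maps an edge to its endpoints' difference, ∂[p,q] = q − p.
The resulting 4×6 matrix has rank 3, and its Smith normal form has invariant factors (1,1,1).

∂_2: C_2 → C_1 sends each 2-simplex [p,q,r] to [q,r] − [p,r] + [p,q]. For instance
  ∂[0,2,3] = [2,3] − [0,3] + [0,2],
  ∂[1,2,3] = [2,3] − [1,3] + [1,2].
As a 6×4 matrix over Z this has rank 3, with invariant factors (1,1,1).

Computing H_k = (kernel of ∂_k) / (image of ∂_{k+1}):

  H_1: rank ker ∂_1 − rank ∂_2 = (6 − 3) − 3 = 0, and the invariant factors of ∂_2 are all 1, so H_1 ≅ 0.

(K is a triangulation of the 2-sphere S^2.)

H_1 ≅ 0.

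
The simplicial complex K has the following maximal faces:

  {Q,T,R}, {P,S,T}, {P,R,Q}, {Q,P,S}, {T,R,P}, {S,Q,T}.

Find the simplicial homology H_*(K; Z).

H_0 ≅ Z,  H_1 = 0,  H_2 ≅ Z.

We work with the vertex ordering P < Q < R < S < T. The simplices of K, each written with vertices in increasing order, are:

  0-simplices (5): P, Q, R, S, T
  1-simplices (9): PQ, PR, PS, PT, QR, QS, QT, RT, ST
  2-simplices (6): PQR, PQS, PRT, PST, QRT, QST

Hence C_0 ≅ Z^5, C_1 ≅ Z^9, C_2 ≅ Z^6.

The boundary map ∂_1: C_1 → C_0 sends each edge [p,q] (with p < q) to q − p.
As a 5×9 matrix over Z this has rank 4, with invariant factors (1,1,1,1).

The boundary map ∂_2: C_2 → C_1 sends each 2-simplex [p,q,r] to [q,r] − [p,r] + [p,q]. For instance
  ∂PQR = QR − PR + PQ,
  ∂PQS = QS − PS + PQ.
As a 9×6 matrix over Z this has rank 5, with invariant factors (1,1,1,1,1).

Now H_k = ker ∂_k / im ∂_{k+1}, so:

  H_0: rank C_0 − rank ∂_1 = 5 − 4 = 1, and the invariant factors of ∂_1 are all 1, so H_0 ≅ Z.
  H_1: rank ker ∂_1 − rank ∂_2 = (9 − 4) − 5 = 0, and the invariant factors of ∂_2 are all 1, so H_1 ≅ 0.
  H_2: rank ker ∂_2 − rank ∂_3 = (6 − 5) − 0 = 1, and there is no ∂_3, so H_2 ≅ Z.

(K is a triangulation of the 2-sphere S^2.)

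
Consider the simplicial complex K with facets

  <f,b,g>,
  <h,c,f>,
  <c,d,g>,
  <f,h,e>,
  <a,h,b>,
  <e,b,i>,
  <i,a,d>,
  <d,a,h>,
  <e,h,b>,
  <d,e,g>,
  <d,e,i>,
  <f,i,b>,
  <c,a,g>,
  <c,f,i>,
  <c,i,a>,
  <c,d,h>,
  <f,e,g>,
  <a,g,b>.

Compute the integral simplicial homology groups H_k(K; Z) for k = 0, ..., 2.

Order the vertices as a < b < c < d < e < f < g < h < i. Listing each simplex with vertices in this order, K has dimension 2 with simplices:

  0-simplices (9): a, b, c, d, e, f, g, h, i
  1-simplices (27): ab, ac, ad, ag, ah, ai, be, bf, bg, bh, bi, cd, cf, cg, ch, ci, de, dg, dh, di, ef, eg, eh, ei, fg, fh, fi
  2-simplices (18): abg, abh, acg, aci, adh, adi, beh, bei, bfg, bfi, cdg, cdh, cfh, cfi, deg, dei, efg, efh

giving chain groups C_0 ≅ Z^9, C_1 ≅ Z^27, C_2 ≅ Z^18.

Boundary ∂_1: C_1 → C_0 sends each edge [p,q] (with p < q) to q − p.
The resulting 9×27 matrix has rank 8, and its Smith normal form has invariant factors (1,1,1,1,1,1,1,1).

Boundary ∂_2: C_2 → C_1 maps a triangle to the signed sum of its edges. For instance
  ∂deg = eg − dg + de,
  ∂efh = fh − eh + ef.
As a 27×18 matrix over Z this has rank 18, with invariant factors (1,1,1,1,1,1,1,1,1,1,1,1,1,1,1,1,1,2).

Now H_k = ker ∂_k / im ∂_{k+1}, so:

  H_0: rank C_0 − rank ∂_1 = 9 − 8 = 1, and the invariant factors of ∂_1 are all 1, so H_0 = Z.
  H_1: rank ker ∂_1 − rank ∂_2 = (27 − 8) − 18 = 1, and ∂_2 has invariant factor 2 > 1, so H_1 = Z × Z/2.
  H_2: rank ker ∂_2 − rank ∂_3 = (18 − 18) − 0 = 0, and there is no ∂_3, so H_2 = 0.

As a check, the Euler characteristic is 9 − 27 + 18 = 0, which agrees with 1 − 1 + 0 = 0.
(K is a triangulation of the Klein bottle.)

H_0 ≅ Z,  H_1 ≅ Z × Z/2,  H_2 = 0.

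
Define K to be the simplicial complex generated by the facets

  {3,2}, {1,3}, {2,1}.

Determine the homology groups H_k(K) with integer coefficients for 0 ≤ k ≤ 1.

Fix the vertex order 1 < 2 < 3 and write every simplex with vertices in increasing order. Then dim K = 1 and the simplices of K are:

  0-simplices (3): [1], [2], [3]
  1-simplices (3): [1,2], [1,3], [2,3]

so the chain groups are C_0 ≅ Z^3, C_1 ≅ Z^3.

∂_1: C_1 → C_0 maps an edge to its endpoints' difference, ∂[p,q] = q − p. For instance
  ∂[1,3] = [3] − [1].
This gives a 3×3 integer matrix of rank 2; reducing to Smith normal form yields diagonal entries (1,1).

Now H_k = ker ∂_k / im ∂_{k+1}, so:

  H_0: rank C_0 − rank ∂_1 = 3 − 2 = 1, and the invariant factors of ∂_1 are all 1, so H_0 ≅ Z.
  H_1: rank ker ∂_1 − rank ∂_2 = (3 − 2) − 0 = 1, and there is no ∂_2, so H_1 ≅ Z.

H_0 = Z,  H_1 = Z.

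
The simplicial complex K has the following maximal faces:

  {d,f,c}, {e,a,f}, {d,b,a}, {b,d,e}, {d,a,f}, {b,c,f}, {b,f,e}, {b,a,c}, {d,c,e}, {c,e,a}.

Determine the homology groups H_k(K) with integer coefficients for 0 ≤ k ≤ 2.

Order the vertices as a < b < c < d < e < f. Listing each simplex with vertices in this order, K has dimension 2 with simplices:

  0-simplices (6): a, b, c, d, e, f
  1-simplices (15): ab, ac, ad, ae, af, bc, bd, be, bf, cd, ce, cf, de, df, ef
  2-simplices (10): abc, abd, ace, adf, aef, bcf, bde, bef, cde, cdf

so the chain groups are C_0 ≅ Z^6, C_1 ≅ Z^15, C_2 ≅ Z^10.

The boundary map ∂_1: C_1 → C_0 is given by ∂[p,q] = [q] − [p].
This gives a 6×15 integer matrix of rank 5; reducing to Smith normal form yields diagonal entries (1,1,1,1,1).

∂_2: C_2 → C_1 maps a triangle to the signed sum of its edges. For instance
  ∂bcf = cf − bf + bc,
  ∂cde = de − ce + cd.
The resulting 15×10 matrix has rank 10, and its Smith normal form has invariant factors (1,1,1,1,1,1,1,1,1,2).

Now H_k = ker ∂_k / im ∂_{k+1}, so:

  H_0: rank C_0 − rank ∂_1 = 6 − 5 = 1, and the invariant factors of ∂_1 are all 1, so H_0 ≅ Z.
  H_1: rank ker ∂_1 − rank ∂_2 = (15 − 5) − 10 = 0, and ∂_2 has invariant factor 2 > 1, so H_1 ≅ Z_2.
  H_2: rank ker ∂_2 − rank ∂_3 = (10 − 10) − 0 = 0, and there is no ∂_3, so H_2 ≅ 0.

As a check, the Euler characteristic is 6 − 15 + 10 = 1, which agrees with 1 − 0 + 0 = 1.

H_0 = Z,  H_1 = Z_2,  H_2 = 0.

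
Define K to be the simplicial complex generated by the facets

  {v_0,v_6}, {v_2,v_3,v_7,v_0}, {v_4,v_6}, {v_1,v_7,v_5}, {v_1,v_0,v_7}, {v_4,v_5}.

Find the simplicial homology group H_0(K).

H_0 ≅ Z.

Order the vertices as v_0 < v_1 < v_2 < v_3 < v_4 < v_5 < v_6 < v_7. Listing each simplex with vertices in this order, K has dimension 3 with simplices:

  0-simplices (8): [v_0], [v_1], [v_2], [v_3], [v_4], [v_5], [v_6], [v_7]
  1-simplices (13): [v_0,v_1], [v_0,v_2], [v_0,v_3], [v_0,v_6], [v_0,v_7], [v_1,v_5], [v_1,v_7], [v_2,v_3], [v_2,v_7], [v_3,v_7], [v_4,v_5], [v_4,v_6], [v_5,v_7]
  2-simplices (6): [v_0,v_1,v_7], [v_0,v_2,v_3], [v_0,v_2,v_7], [v_0,v_3,v_7], [v_1,v_5,v_7], [v_2,v_3,v_7]
  3-simplices (1): [v_0,v_2,v_3,v_7]

giving chain groups C_0 ≅ Z^8, C_1 ≅ Z^13, C_2 ≅ Z^6, C_3 ≅ Z^1.

The boundary map ∂_1: C_1 → C_0 sends each edge [p,q] (with p < q) to q − p. For instance
  ∂[v_0,v_2] = [v_2] − [v_0].
This gives a 8×13 integer matrix of rank 7; reducing to Smith normal form yields diagonal entries (1,1,1,1,1,1,1).

The boundary map ∂_2: C_2 → C_1 maps a triangle to the signed sum of its edges. For instance
  ∂[v_2,v_3,v_7] = [v_3,v_7] − [v_2,v_7] + [v_2,v_3],
  ∂[v_0,v_2,v_3] = [v_2,v_3] − [v_0,v_3] + [v_0,v_2].
The resulting 13×6 matrix has rank 5, and its Smith normal form has invariant factors (1,1,1,1,1).

Boundary ∂_3: C_3 → C_2 sends each 3-simplex σ to the alternating sum Σ_i (−1)^i (σ with its i-th vertex removed). For instance
  ∂[v_0,v_2,v_3,v_7] = [v_2,v_3,v_7] − [v_0,v_3,v_7] + [v_0,v_2,v_7] − [v_0,v_2,v_3].
As a 6×1 matrix over Z this has rank 1, with invariant factors (1).

Now H_k = ker ∂_k / im ∂_{k+1}, so:

  H_0: rank C_0 − rank ∂_1 = 8 − 7 = 1, and the invariant factors of ∂_1 are all 1, so H_0 = Z.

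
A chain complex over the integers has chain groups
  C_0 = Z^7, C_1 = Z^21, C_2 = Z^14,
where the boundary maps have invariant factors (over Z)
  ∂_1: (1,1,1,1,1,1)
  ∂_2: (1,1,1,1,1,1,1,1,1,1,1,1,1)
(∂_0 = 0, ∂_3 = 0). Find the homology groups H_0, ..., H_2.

H_0 = Z,  H_1 = Z^2,  H_2 = Z.

H_0: b_0 = 7 − 0 − 6 = 1; torsion from ∂_1 factors > 1: none. So H_0 = Z.
H_1: b_1 = 21 − 6 − 13 = 2; torsion from ∂_2 factors > 1: none. So H_1 = Z^2.
H_2: b_2 = 14 − 13 − 0 = 1; torsion from ∂_3 factors > 1: none. So H_2 = Z.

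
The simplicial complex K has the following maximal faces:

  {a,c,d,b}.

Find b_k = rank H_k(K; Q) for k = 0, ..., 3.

Take the total order a < b < c < d on the vertex set. Then K (dimension 3) consists of the simplices:

  0-simplices (4): a, b, c, d
  1-simplices (6): ab, ac, ad, bc, bd, cd
  2-simplices (4): abc, abd, acd, bcd
  3-simplices (1): abcd

giving chain groups C_0 ≅ Z^4, C_1 ≅ Z^6, C_2 ≅ Z^4, C_3 ≅ Z^1.

Boundary ∂_1: C_1 → C_0 maps an edge to its endpoints' difference, ∂[p,q] = q − p. For instance
  ∂ab = b − a.
The 4×6 boundary matrix has rank 3 and Smith normal form diag(1,1,1).

The boundary map ∂_2: C_2 → C_1 maps a triangle to the signed sum of its edges. For instance
  ∂bcd = cd − bd + bc,
  ∂acd = cd − ad + ac.
This gives a 6×4 integer matrix of rank 3; reducing to Smith normal form yields diagonal entries (1,1,1).

∂_3: C_3 → C_2 sends each 3-simplex σ to the alternating sum Σ_i (−1)^i (σ with its i-th vertex removed). For instance
  ∂abcd = bcd − acd + abd − abc.
As a 4×1 matrix over Z this has rank 1, with invariant factors (1).

From H_k ≅ ker(∂_k) / im(∂_{k+1}) we obtain:

  H_0: rank C_0 − rank ∂_1 = 4 − 3 = 1, and the invariant factors of ∂_1 are all 1, so H_0 ≅ Z.
  H_1: rank ker ∂_1 − rank ∂_2 = (6 − 3) − 3 = 0, and the invariant factors of ∂_2 are all 1, so H_1 ≅ 0.
  H_2: rank ker ∂_2 − rank ∂_3 = (4 − 3) − 1 = 0, and the invariant factors of ∂_3 are all 1, so H_2 ≅ 0.
  H_3: rank ker ∂_3 − rank ∂_4 = (1 − 1) − 0 = 0, and there is no ∂_4, so H_3 ≅ 0.

As a check, the Euler characteristic is 4 − 6 + 4 − 1 = 1, which agrees with 1 − 0 + 0 − 0 = 1.

Hence the Betti numbers are b_0 = 1, b_1 = 0, b_2 = 0, b_3 = 0.

b_0 = 1, b_1 = 0, b_2 = 0, b_3 = 0.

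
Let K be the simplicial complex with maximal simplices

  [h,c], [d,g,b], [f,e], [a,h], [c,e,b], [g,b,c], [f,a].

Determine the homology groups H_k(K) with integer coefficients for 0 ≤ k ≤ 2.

H_0 = Z,  H_1 = Z,  H_2 = 0.

Take the total order a < b < c < d < e < f < g < h on the vertex set. Then K (dimension 2) consists of the simplices:

  0-simplices (8): a, b, c, d, e, f, g, h
  1-simplices (11): af, ah, bc, bd, be, bg, ce, cg, ch, dg, ef
  2-simplices (3): bce, bcg, bdg

giving chain groups C_0 ≅ Z^8, C_1 ≅ Z^11, C_2 ≅ Z^3.

∂_1: C_1 → C_0 sends each edge [p,q] (with p < q) to q − p.
As a 8×11 matrix over Z this has rank 7, with invariant factors (1,1,1,1,1,1,1).

Boundary ∂_2: C_2 → C_1 maps a triangle to the signed sum of its edges. For instance
  ∂bdg = dg − bg + bd,
  ∂bce = ce − be + bc.
The resulting 11×3 matrix has rank 3, and its Smith normal form has invariant factors (1,1,1).

From H_k ≅ ker(∂_k) / im(∂_{k+1}) we obtain:

  H_0: rank C_0 − rank ∂_1 = 8 − 7 = 1, and the invariant factors of ∂_1 are all 1, so H_0 ≅ Z.
  H_1: rank ker ∂_1 − rank ∂_2 = (11 − 7) − 3 = 1, and the invariant factors of ∂_2 are all 1, so H_1 ≅ Z.
  H_2: rank ker ∂_2 − rank ∂_3 = (3 − 3) − 0 = 0, and there is no ∂_3, so H_2 ≅ 0.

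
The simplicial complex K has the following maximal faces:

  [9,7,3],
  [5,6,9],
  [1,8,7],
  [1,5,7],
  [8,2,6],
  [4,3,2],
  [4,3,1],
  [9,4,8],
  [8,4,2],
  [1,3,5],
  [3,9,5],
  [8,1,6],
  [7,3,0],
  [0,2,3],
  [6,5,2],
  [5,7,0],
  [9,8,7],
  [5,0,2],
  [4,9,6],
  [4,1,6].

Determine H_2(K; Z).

H_2 = 0.

K has 10 vertices, 30 edges, 20 triangles.
rank ∂_2 = 20, rank ∂_3 = 0 ⇒ b_2 = 20 − 20 − 0 = 0. So H_2 ≅ 0.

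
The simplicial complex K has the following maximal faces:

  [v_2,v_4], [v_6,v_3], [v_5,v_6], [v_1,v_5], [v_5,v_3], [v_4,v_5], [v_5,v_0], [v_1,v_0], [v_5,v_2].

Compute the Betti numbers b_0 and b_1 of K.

We work with the vertex ordering v_0 < v_1 < v_2 < v_3 < v_4 < v_5 < v_6. The simplices of K, each written with vertices in increasing order, are:

  0-simplices (7): [v_0], [v_1], [v_2], [v_3], [v_4], [v_5], [v_6]
  1-simplices (9): [v_0,v_1], [v_0,v_5], [v_1,v_5], [v_2,v_4], [v_2,v_5], [v_3,v_5], [v_3,v_6], [v_4,v_5], [v_5,v_6]

Hence C_0 ≅ Z^7, C_1 ≅ Z^9.

Boundary ∂_1: C_1 → C_0 sends each edge [p,q] (with p < q) to q − p.
The 7×9 boundary matrix has rank 6 and Smith normal form diag(1,1,1,1,1,1).

Computing H_k = (kernel of ∂_k) / (image of ∂_{k+1}):

  H_0: rank C_0 − rank ∂_1 = 7 − 6 = 1, and the invariant factors of ∂_1 are all 1, so H_0 = Z.
  H_1: rank ker ∂_1 − rank ∂_2 = (9 − 6) − 0 = 3, and there is no ∂_2, so H_1 = Z^3.

Hence the Betti numbers are b_0 = 1, b_1 = 3.

b_0 = 1, b_1 = 3.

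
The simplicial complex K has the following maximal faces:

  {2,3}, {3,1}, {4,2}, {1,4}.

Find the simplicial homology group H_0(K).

K has 4 vertices, 4 edges.
rank ∂_0 = 0, rank ∂_1 = 3 ⇒ b_0 = 4 − 0 − 3 = 1; all invariant factors of ∂_1 are 1 so no torsion. So H_0 = Z.

H_0 ≅ Z.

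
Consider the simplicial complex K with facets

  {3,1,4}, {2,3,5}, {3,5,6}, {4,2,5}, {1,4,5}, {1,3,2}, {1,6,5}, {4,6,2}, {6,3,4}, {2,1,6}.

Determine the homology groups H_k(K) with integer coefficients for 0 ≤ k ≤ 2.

Order the vertices as 1 < 2 < 3 < 4 < 5 < 6. Listing each simplex with vertices in this order, K has dimension 2 with simplices:

  0-simplices (6): [1], [2], [3], [4], [5], [6]
  1-simplices (15): [1,2], [1,3], [1,4], [1,5], [1,6], [2,3], [2,4], [2,5], [2,6], [3,4], [3,5], [3,6], [4,5], [4,6], [5,6]
  2-simplices (10): [1,2,3], [1,2,6], [1,3,4], [1,4,5], [1,5,6], [2,3,5], [2,4,5], [2,4,6], [3,4,6], [3,5,6]

so the chain groups are C_0 ≅ Z^6, C_1 ≅ Z^15, C_2 ≅ Z^10.

∂_1: C_1 → C_0 sends each edge [p,q] (with p < q) to q − p. For instance
  ∂[4,5] = [5] − [4].
The resulting 6×15 matrix has rank 5, and its Smith normal form has invariant factors (1,1,1,1,1).

Boundary ∂_2: C_2 → C_1 acts by ∂[p,q,r] = [q,r] − [p,r] + [p,q]. For instance
  ∂[2,4,6] = [4,6] − [2,6] + [2,4],
  ∂[1,5,6] = [5,6] − [1,6] + [1,5].
This gives a 15×10 integer matrix of rank 10; reducing to Smith normal form yields diagonal entries (1,1,1,1,1,1,1,1,1,2).

From H_k ≅ ker(∂_k) / im(∂_{k+1}) we obtain:

  H_0: rank C_0 − rank ∂_1 = 6 − 5 = 1, and the invariant factors of ∂_1 are all 1, so H_0 = Z.
  H_1: rank ker ∂_1 − rank ∂_2 = (15 − 5) − 10 = 0, and ∂_2 has invariant factor 2 > 1, so H_1 = Z/2.
  H_2: rank ker ∂_2 − rank ∂_3 = (10 − 10) − 0 = 0, and there is no ∂_3, so H_2 = 0.

H_0 ≅ Z,  H_1 ≅ Z/2,  H_2 = 0.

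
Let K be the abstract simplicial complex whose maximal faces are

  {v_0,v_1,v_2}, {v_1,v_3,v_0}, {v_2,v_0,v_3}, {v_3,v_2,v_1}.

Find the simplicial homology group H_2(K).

H_2 = Z.

K has 4 vertices, 6 edges, 4 triangles.
rank ∂_2 = 3, rank ∂_3 = 0 ⇒ b_2 = 4 − 3 − 0 = 1. So H_2 = Z.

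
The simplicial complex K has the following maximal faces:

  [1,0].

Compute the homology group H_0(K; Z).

H_0 ≅ Z.

Take the total order 0 < 1 on the vertex set. Then K (dimension 1) consists of the simplices:

  0-simplices (2): [0], [1]
  1-simplices (1): [0,1]

so the chain groups are C_0 ≅ Z^2, C_1 ≅ Z^1.

∂_1: C_1 → C_0 sends each edge [p,q] (with p < q) to q − p. For instance
  ∂[0,1] = [1] − [0].
This gives a 2×1 integer matrix of rank 1; reducing to Smith normal form yields diagonal entries (1).

Reading off H_k = ker ∂_k / im ∂_{k+1}:

  H_0: rank C_0 − rank ∂_1 = 2 − 1 = 1, and the invariant factors of ∂_1 are all 1, so H_0 = Z.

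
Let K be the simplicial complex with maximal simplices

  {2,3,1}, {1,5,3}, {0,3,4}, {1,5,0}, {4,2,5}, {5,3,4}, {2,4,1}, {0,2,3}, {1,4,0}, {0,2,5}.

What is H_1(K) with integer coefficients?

H_1 ≅ Z/2.

Fix the vertex order 0 < 1 < 2 < 3 < 4 < 5 and write every simplex with vertices in increasing order. Then dim K = 2 and the simplices of K are:

  0-simplices (6): [0], [1], [2], [3], [4], [5]
  1-simplices (15): [0,1], [0,2], [0,3], [0,4], [0,5], [1,2], [1,3], [1,4], [1,5], [2,3], [2,4], [2,5], [3,4], [3,5], [4,5]
  2-simplices (10): [0,1,4], [0,1,5], [0,2,3], [0,2,5], [0,3,4], [1,2,3], [1,2,4], [1,3,5], [2,4,5], [3,4,5]

giving chain groups C_0 ≅ Z^6, C_1 ≅ Z^15, C_2 ≅ Z^10.

Boundary ∂_1: C_1 → C_0 is given by ∂[p,q] = [q] − [p].
As a 6×15 matrix over Z this has rank 5, with invariant factors (1,1,1,1,1).

The boundary map ∂_2: C_2 → C_1 sends each 2-simplex [p,q,r] to [q,r] − [p,r] + [p,q]. For instance
  ∂[1,3,5] = [3,5] − [1,5] + [1,3],
  ∂[1,2,4] = [2,4] − [1,4] + [1,2].
This gives a 15×10 integer matrix of rank 10; reducing to Smith normal form yields diagonal entries (1,1,1,1,1,1,1,1,1,2).

Reading off H_k = ker ∂_k / im ∂_{k+1}:

  H_1: rank ker ∂_1 − rank ∂_2 = (15 − 5) − 10 = 0, and ∂_2 has invariant factor 2 > 1, so H_1 = Z/2.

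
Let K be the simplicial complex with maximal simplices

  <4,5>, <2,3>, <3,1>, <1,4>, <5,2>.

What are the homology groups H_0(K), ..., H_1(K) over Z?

H_0 ≅ Z,  H_1 ≅ Z.

K has 5 vertices, 5 edges.
rank ∂_0 = 0, rank ∂_1 = 4 ⇒ b_0 = 5 − 0 − 4 = 1; all invariant factors of ∂_1 are 1 so no torsion. So H_0 = Z.
rank ∂_1 = 4, rank ∂_2 = 0 ⇒ b_1 = 5 − 4 − 0 = 1. So H_1 = Z.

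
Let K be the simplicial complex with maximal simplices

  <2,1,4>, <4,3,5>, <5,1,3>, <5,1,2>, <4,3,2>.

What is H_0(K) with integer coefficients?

Take the total order 1 < 2 < 3 < 4 < 5 on the vertex set. Then K (dimension 2) consists of the simplices:

  0-simplices (5): [1], [2], [3], [4], [5]
  1-simplices (10): [1,2], [1,3], [1,4], [1,5], [2,3], [2,4], [2,5], [3,4], [3,5], [4,5]
  2-simplices (5): [1,2,4], [1,2,5], [1,3,5], [2,3,4], [3,4,5]

so the chain groups are C_0 ≅ Z^5, C_1 ≅ Z^10, C_2 ≅ Z^5.

The boundary map ∂_1: C_1 → C_0 maps an edge to its endpoints' difference, ∂[p,q] = q − p. For instance
  ∂[1,3] = [3] − [1].
The resulting 5×10 matrix has rank 4, and its Smith normal form has invariant factors (1,1,1,1).

The boundary map ∂_2: C_2 → C_1 sends each 2-simplex [p,q,r] to [q,r] − [p,r] + [p,q]. For instance
  ∂[1,2,5] = [2,5] − [1,5] + [1,2],
  ∂[3,4,5] = [4,5] − [3,5] + [3,4].
The resulting 10×5 matrix has rank 5, and its Smith normal form has invariant factors (1,1,1,1,1).

Reading off H_k = ker ∂_k / im ∂_{k+1}:

  H_0: rank C_0 − rank ∂_1 = 5 − 4 = 1, and the invariant factors of ∂_1 are all 1, so H_0 ≅ Z.

H_0 ≅ Z.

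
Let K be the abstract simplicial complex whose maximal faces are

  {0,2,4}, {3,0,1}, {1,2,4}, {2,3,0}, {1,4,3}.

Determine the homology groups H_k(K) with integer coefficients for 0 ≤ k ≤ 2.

H_0 = Z,  H_1 = Z,  H_2 = 0.

K has 5 vertices, 10 edges, 5 triangles.
rank ∂_0 = 0, rank ∂_1 = 4 ⇒ b_0 = 5 − 0 − 4 = 1; all invariant factors of ∂_1 are 1 so no torsion. So H_0 = Z.
rank ∂_1 = 4, rank ∂_2 = 5 ⇒ b_1 = 10 − 4 − 5 = 1; all invariant factors of ∂_2 are 1 so no torsion. So H_1 = Z.
rank ∂_2 = 5, rank ∂_3 = 0 ⇒ b_2 = 5 − 5 − 0 = 0. So H_2 = 0.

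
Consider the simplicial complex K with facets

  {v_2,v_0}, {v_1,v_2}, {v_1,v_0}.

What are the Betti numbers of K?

b_0 = 1, b_1 = 1.

Fix the vertex order v_0 < v_1 < v_2 and write every simplex with vertices in increasing order. Then dim K = 1 and the simplices of K are:

  0-simplices (3): [v_0], [v_1], [v_2]
  1-simplices (3): [v_0,v_1], [v_0,v_2], [v_1,v_2]

giving chain groups C_0 ≅ Z^3, C_1 ≅ Z^3.

∂_1: C_1 → C_0 sends each edge [p,q] (with p < q) to q − p. For instance
  ∂[v_1,v_2] = [v_2] − [v_1].
This gives a 3×3 integer matrix of rank 2; reducing to Smith normal form yields diagonal entries (1,1).

Computing H_k = (kernel of ∂_k) / (image of ∂_{k+1}):

  H_0: rank C_0 − rank ∂_1 = 3 − 2 = 1, and the invariant factors of ∂_1 are all 1, so H_0 = Z.
  H_1: rank ker ∂_1 − rank ∂_2 = (3 − 2) − 0 = 1, and there is no ∂_2, so H_1 = Z.

Hence the Betti numbers are b_0 = 1, b_1 = 1.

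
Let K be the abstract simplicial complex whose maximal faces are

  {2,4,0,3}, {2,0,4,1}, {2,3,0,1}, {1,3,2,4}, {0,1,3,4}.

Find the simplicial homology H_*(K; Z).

We work with the vertex ordering 0 < 1 < 2 < 3 < 4. The simplices of K, each written with vertices in increasing order, are:

  0-simplices (5): [0], [1], [2], [3], [4]
  1-simplices (10): [0,1], [0,2], [0,3], [0,4], [1,2], [1,3], [1,4], [2,3], [2,4], [3,4]
  2-simplices (10): [0,1,2], [0,1,3], [0,1,4], [0,2,3], [0,2,4], [0,3,4], [1,2,3], [1,2,4], [1,3,4], [2,3,4]
  3-simplices (5): [0,1,2,3], [0,1,2,4], [0,1,3,4], [0,2,3,4], [1,2,3,4]

giving chain groups C_0 ≅ Z^5, C_1 ≅ Z^10, C_2 ≅ Z^10, C_3 ≅ Z^5.

Boundary ∂_1: C_1 → C_0 is given by ∂[p,q] = [q] − [p].
The 5×10 boundary matrix has rank 4 and Smith normal form diag(1,1,1,1).

Boundary ∂_2: C_2 → C_1 sends each 2-simplex [p,q,r] to [q,r] − [p,r] + [p,q]. For instance
  ∂[0,3,4] = [3,4] − [0,4] + [0,3],
  ∂[0,2,3] = [2,3] − [0,3] + [0,2].
The resulting 10×10 matrix has rank 6, and its Smith normal form has invariant factors (1,1,1,1,1,1).

∂_3: C_3 → C_2 sends each 3-simplex σ to the alternating sum Σ_i (−1)^i (σ with its i-th vertex removed). For instance
  ∂[1,2,3,4] = [2,3,4] − [1,3,4] + [1,2,4] − [1,2,3],
  ∂[0,2,3,4] = [2,3,4] − [0,3,4] + [0,2,4] − [0,2,3].
As a 10×5 matrix over Z this has rank 4, with invariant factors (1,1,1,1).

From H_k ≅ ker(∂_k) / im(∂_{k+1}) we obtain:

  H_0: rank C_0 − rank ∂_1 = 5 − 4 = 1, and the invariant factors of ∂_1 are all 1, so H_0 ≅ Z.
  H_1: rank ker ∂_1 − rank ∂_2 = (10 − 4) − 6 = 0, and the invariant factors of ∂_2 are all 1, so H_1 ≅ 0.
  H_2: rank ker ∂_2 − rank ∂_3 = (10 − 6) − 4 = 0, and the invariant factors of ∂_3 are all 1, so H_2 ≅ 0.
  H_3: rank ker ∂_3 − rank ∂_4 = (5 − 4) − 0 = 1, and there is no ∂_4, so H_3 ≅ Z.

(K is a triangulation of the 3-sphere S^3.)

H_0 ≅ Z,  H_1 = 0,  H_2 = 0,  H_3 ≅ Z.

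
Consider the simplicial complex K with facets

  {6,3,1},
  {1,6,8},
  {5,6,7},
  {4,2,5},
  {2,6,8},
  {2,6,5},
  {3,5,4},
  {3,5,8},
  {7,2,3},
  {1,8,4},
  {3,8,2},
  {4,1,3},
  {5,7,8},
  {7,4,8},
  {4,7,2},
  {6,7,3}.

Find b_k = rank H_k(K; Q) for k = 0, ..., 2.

b_0 = 1, b_1 = 2, b_2 = 1.

Order the vertices as 1 < 2 < 3 < 4 < 5 < 6 < 7 < 8. Listing each simplex with vertices in this order, K has dimension 2 with simplices:

  0-simplices (8): [1], [2], [3], [4], [5], [6], [7], [8]
  1-simplices (24): (24 of them)
  2-simplices (16): [1,3,4], [1,3,6], [1,4,8], [1,6,8], [2,3,7], [2,3,8], [2,4,5], [2,4,7], [2,5,6], [2,6,8], [3,4,5], [3,5,8], [3,6,7], [4,7,8], [5,6,7], [5,7,8]

Hence C_0 ≅ Z^8, C_1 ≅ Z^24, C_2 ≅ Z^16.

Boundary ∂_1: C_1 → C_0 is given by ∂[p,q] = [q] − [p].
The 8×24 boundary matrix has rank 7 and Smith normal form diag(1,1,1,1,1,1,1).

∂_2: C_2 → C_1 maps a triangle to the signed sum of its edges. For instance
  ∂[1,3,4] = [3,4] − [1,4] + [1,3],
  ∂[2,3,8] = [3,8] − [2,8] + [2,3].
This gives a 24×16 integer matrix of rank 15; reducing to Smith normal form yields diagonal entries (1,1,1,1,1,1,1,1,1,1,1,1,1,1,1).

Reading off H_k = ker ∂_k / im ∂_{k+1}:

  H_0: rank C_0 − rank ∂_1 = 8 − 7 = 1, and the invariant factors of ∂_1 are all 1, so H_0 = Z.
  H_1: rank ker ∂_1 − rank ∂_2 = (24 − 7) − 15 = 2, and the invariant factors of ∂_2 are all 1, so H_1 = Z^2.
  H_2: rank ker ∂_2 − rank ∂_3 = (16 − 15) − 0 = 1, and there is no ∂_3, so H_2 = Z.

As a check, the Euler characteristic is 8 − 24 + 16 = 0, which agrees with 1 − 2 + 1 = 0.

Hence the Betti numbers are b_0 = 1, b_1 = 2, b_2 = 1.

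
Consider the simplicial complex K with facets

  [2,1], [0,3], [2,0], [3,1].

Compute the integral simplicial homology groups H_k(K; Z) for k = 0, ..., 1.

H_0 ≅ Z,  H_1 ≅ Z.

Order the vertices as 0 < 1 < 2 < 3. Listing each simplex with vertices in this order, K has dimension 1 with simplices:

  0-simplices (4): [0], [1], [2], [3]
  1-simplices (4): [0,2], [0,3], [1,2], [1,3]

giving chain groups C_0 ≅ Z^4, C_1 ≅ Z^4.

Boundary ∂_1: C_1 → C_0 maps an edge to its endpoints' difference, ∂[p,q] = q − p.
As a 4×4 matrix over Z this has rank 3, with invariant factors (1,1,1).

Computing H_k = (kernel of ∂_k) / (image of ∂_{k+1}):

  H_0: rank C_0 − rank ∂_1 = 4 − 3 = 1, and the invariant factors of ∂_1 are all 1, so H_0 = Z.
  H_1: rank ker ∂_1 − rank ∂_2 = (4 − 3) − 0 = 1, and there is no ∂_2, so H_1 = Z.

As a check, the Euler characteristic is 4 − 4 = 0, which agrees with 1 − 1 = 0.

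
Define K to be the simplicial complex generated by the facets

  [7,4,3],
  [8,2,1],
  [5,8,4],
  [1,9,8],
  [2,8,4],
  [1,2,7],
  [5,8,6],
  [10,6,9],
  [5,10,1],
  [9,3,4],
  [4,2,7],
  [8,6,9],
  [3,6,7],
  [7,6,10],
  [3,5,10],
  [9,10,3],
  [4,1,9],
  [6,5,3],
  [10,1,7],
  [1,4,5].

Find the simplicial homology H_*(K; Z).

Take the total order 1 < 2 < 3 < 4 < 5 < 6 < 7 < 8 < 9 < 10 on the vertex set. Then K (dimension 2) consists of the simplices:

  0-simplices (10): [1], [2], [3], [4], [5], [6], [7], [8], [9], [10]
  1-simplices (30): (30 of them)
  2-simplices (20): (20 of them)

Hence C_0 ≅ Z^10, C_1 ≅ Z^30, C_2 ≅ Z^20.

The boundary map ∂_1: C_1 → C_0 maps an edge to its endpoints' difference, ∂[p,q] = q − p. For instance
  ∂[3,6] = [6] − [3].
As a 10×30 matrix over Z this has rank 9, with invariant factors (1,1,1,1,1,1,1,1,1).

Boundary ∂_2: C_2 → C_1 sends each 2-simplex [p,q,r] to [q,r] − [p,r] + [p,q]. For instance
  ∂[6,9,10] = [9,10] − [6,10] + [6,9],
  ∂[5,6,8] = [6,8] − [5,8] + [5,6].
This gives a 30×20 integer matrix of rank 20; reducing to Smith normal form yields diagonal entries (1,1,1,1,1,1,1,1,1,1,1,1,1,1,1,1,1,1,1,2).

From H_k ≅ ker(∂_k) / im(∂_{k+1}) we obtain:

  H_0: rank C_0 − rank ∂_1 = 10 − 9 = 1, and the invariant factors of ∂_1 are all 1, so H_0 ≅ Z.
  H_1: rank ker ∂_1 − rank ∂_2 = (30 − 9) − 20 = 1, and ∂_2 has invariant factor 2 > 1, so H_1 ≅ Z ⊕ Z/2Z.
  H_2: rank ker ∂_2 − rank ∂_3 = (20 − 20) − 0 = 0, and there is no ∂_3, so H_2 ≅ 0.

H_0 ≅ Z,  H_1 ≅ Z ⊕ Z/2Z,  H_2 = 0.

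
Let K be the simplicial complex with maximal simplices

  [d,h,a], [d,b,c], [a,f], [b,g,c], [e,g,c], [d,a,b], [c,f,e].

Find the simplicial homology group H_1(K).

Take the total order a < b < c < d < e < f < g < h on the vertex set. Then K (dimension 2) consists of the simplices:

  0-simplices (8): a, b, c, d, e, f, g, h
  1-simplices (14): ab, ad, af, ah, bc, bd, bg, cd, ce, cf, cg, dh, ef, eg
  2-simplices (6): abd, adh, bcd, bcg, cef, ceg

Hence C_0 ≅ Z^8, C_1 ≅ Z^14, C_2 ≅ Z^6.

∂_1: C_1 → C_0 maps an edge to its endpoints' difference, ∂[p,q] = q − p.
The 8×14 boundary matrix has rank 7 and Smith normal form diag(1,1,1,1,1,1,1).

∂_2: C_2 → C_1 maps a triangle to the signed sum of its edges. For instance
  ∂abd = bd − ad + ab,
  ∂ceg = eg − cg + ce.
As a 14×6 matrix over Z this has rank 6, with invariant factors (1,1,1,1,1,1).

Reading off H_k = ker ∂_k / im ∂_{k+1}:

  H_1: rank ker ∂_1 − rank ∂_2 = (14 − 7) − 6 = 1, and the invariant factors of ∂_2 are all 1, so H_1 ≅ Z.

H_1 ≅ Z.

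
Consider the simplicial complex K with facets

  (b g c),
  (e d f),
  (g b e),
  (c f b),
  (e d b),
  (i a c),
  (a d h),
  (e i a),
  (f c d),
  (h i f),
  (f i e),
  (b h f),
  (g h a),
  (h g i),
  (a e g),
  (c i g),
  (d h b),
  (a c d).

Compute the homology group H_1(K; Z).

H_1 = Z ⊕ Z/2Z.

Fix the vertex order a < b < c < d < e < f < g < h < i and write every simplex with vertices in increasing order. Then dim K = 2 and the simplices of K are:

  0-simplices (9): a, b, c, d, e, f, g, h, i
  1-simplices (27): ac, ad, ae, ag, ah, ai, bc, bd, be, bf, bg, bh, cd, cf, cg, ci, de, df, dh, ef, eg, ei, fh, fi, gh, gi, hi
  2-simplices (18): acd, aci, adh, aeg, aei, agh, bcf, bcg, bde, bdh, beg, bfh, cdf, cgi, def, efi, fhi, ghi

Hence C_0 ≅ Z^9, C_1 ≅ Z^27, C_2 ≅ Z^18.

∂_1: C_1 → C_0 maps an edge to its endpoints' difference, ∂[p,q] = q − p.
As a 9×27 matrix over Z this has rank 8, with invariant factors (1,1,1,1,1,1,1,1).

Boundary ∂_2: C_2 → C_1 acts by ∂[p,q,r] = [q,r] − [p,r] + [p,q]. For instance
  ∂def = ef − df + de,
  ∂ghi = hi − gi + gh.
This gives a 27×18 integer matrix of rank 18; reducing to Smith normal form yields diagonal entries (1,1,1,1,1,1,1,1,1,1,1,1,1,1,1,1,1,2).

From H_k ≅ ker(∂_k) / im(∂_{k+1}) we obtain:

  H_1: rank ker ∂_1 − rank ∂_2 = (27 − 8) − 18 = 1, and ∂_2 has invariant factor 2 > 1, so H_1 ≅ Z ⊕ Z/2Z.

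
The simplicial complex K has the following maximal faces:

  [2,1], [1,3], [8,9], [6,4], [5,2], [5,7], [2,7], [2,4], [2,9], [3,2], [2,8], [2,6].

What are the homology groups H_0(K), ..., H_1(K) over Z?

Take the total order 1 < 2 < 3 < 4 < 5 < 6 < 7 < 8 < 9 on the vertex set. Then K (dimension 1) consists of the simplices:

  0-simplices (9): [1], [2], [3], [4], [5], [6], [7], [8], [9]
  1-simplices (12): [1,2], [1,3], [2,3], [2,4], [2,5], [2,6], [2,7], [2,8], [2,9], [4,6], [5,7], [8,9]

so the chain groups are C_0 ≅ Z^9, C_1 ≅ Z^12.

∂_1: C_1 → C_0 sends each edge [p,q] (with p < q) to q − p.
This gives a 9×12 integer matrix of rank 8; reducing to Smith normal form yields diagonal entries (1,1,1,1,1,1,1,1).

Reading off H_k = ker ∂_k / im ∂_{k+1}:

  H_0: rank C_0 − rank ∂_1 = 9 − 8 = 1, and the invariant factors of ∂_1 are all 1, so H_0 = Z.
  H_1: rank ker ∂_1 − rank ∂_2 = (12 − 8) − 0 = 4, and there is no ∂_2, so H_1 = Z^4.

H_0 = Z,  H_1 = Z^4.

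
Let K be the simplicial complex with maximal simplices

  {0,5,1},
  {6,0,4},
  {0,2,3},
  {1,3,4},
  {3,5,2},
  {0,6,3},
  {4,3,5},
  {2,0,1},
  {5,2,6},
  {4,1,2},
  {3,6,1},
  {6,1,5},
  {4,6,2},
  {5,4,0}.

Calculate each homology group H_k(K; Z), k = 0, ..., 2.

Take the total order 0 < 1 < 2 < 3 < 4 < 5 < 6 on the vertex set. Then K (dimension 2) consists of the simplices:

  0-simplices (7): [0], [1], [2], [3], [4], [5], [6]
  1-simplices (21): [0,1], [0,2], [0,3], [0,4], [0,5], [0,6], [1,2], [1,3], [1,4], [1,5], [1,6], [2,3], [2,4], [2,5], [2,6], [3,4], [3,5], [3,6], [4,5], [4,6], [5,6]
  2-simplices (14): [0,1,2], [0,1,5], [0,2,3], [0,3,6], [0,4,5], [0,4,6], [1,2,4], [1,3,4], [1,3,6], [1,5,6], [2,3,5], [2,4,6], [2,5,6], [3,4,5]

giving chain groups C_0 ≅ Z^7, C_1 ≅ Z^21, C_2 ≅ Z^14.

The boundary map ∂_1: C_1 → C_0 is given by ∂[p,q] = [q] − [p]. For instance
  ∂[2,5] = [5] − [2].
The resulting 7×21 matrix has rank 6, and its Smith normal form has invariant factors (1,1,1,1,1,1).

The boundary map ∂_2: C_2 → C_1 sends each 2-simplex [p,q,r] to [q,r] − [p,r] + [p,q]. For instance
  ∂[1,5,6] = [5,6] − [1,6] + [1,5],
  ∂[1,2,4] = [2,4] − [1,4] + [1,2].
The 21×14 boundary matrix has rank 13 and Smith normal form diag(1,1,1,1,1,1,1,1,1,1,1,1,1).

Reading off H_k = ker ∂_k / im ∂_{k+1}:

  H_0: rank C_0 − rank ∂_1 = 7 − 6 = 1, and the invariant factors of ∂_1 are all 1, so H_0 = Z.
  H_1: rank ker ∂_1 − rank ∂_2 = (21 − 6) − 13 = 2, and the invariant factors of ∂_2 are all 1, so H_1 = Z^2.
  H_2: rank ker ∂_2 − rank ∂_3 = (14 − 13) − 0 = 1, and there is no ∂_3, so H_2 = Z.

As a check, the Euler characteristic is 7 − 21 + 14 = 0, which agrees with 1 − 2 + 1 = 0.

H_0 = Z,  H_1 = Z^2,  H_2 = Z.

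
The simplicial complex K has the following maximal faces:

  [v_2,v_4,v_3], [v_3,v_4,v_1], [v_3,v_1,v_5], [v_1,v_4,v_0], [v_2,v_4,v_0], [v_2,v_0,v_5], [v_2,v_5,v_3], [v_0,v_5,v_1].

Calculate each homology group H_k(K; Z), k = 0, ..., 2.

H_0 ≅ Z,  H_1 = 0,  H_2 ≅ Z.

Order the vertices as v_0 < v_1 < v_2 < v_3 < v_4 < v_5. Listing each simplex with vertices in this order, K has dimension 2 with simplices:

  0-simplices (6): [v_0], [v_1], [v_2], [v_3], [v_4], [v_5]
  1-simplices (12): [v_0,v_1], [v_0,v_2], [v_0,v_4], [v_0,v_5], [v_1,v_3], [v_1,v_4], [v_1,v_5], [v_2,v_3], [v_2,v_4], [v_2,v_5], [v_3,v_4], [v_3,v_5]
  2-simplices (8): [v_0,v_1,v_4], [v_0,v_1,v_5], [v_0,v_2,v_4], [v_0,v_2,v_5], [v_1,v_3,v_4], [v_1,v_3,v_5], [v_2,v_3,v_4], [v_2,v_3,v_5]

Hence C_0 ≅ Z^6, C_1 ≅ Z^12, C_2 ≅ Z^8.

Boundary ∂_1: C_1 → C_0 maps an edge to its endpoints' difference, ∂[p,q] = q − p. For instance
  ∂[v_2,v_3] = [v_3] − [v_2].
The resulting 6×12 matrix has rank 5, and its Smith normal form has invariant factors (1,1,1,1,1).

Boundary ∂_2: C_2 → C_1 maps a triangle to the signed sum of its edges. For instance
  ∂[v_2,v_3,v_5] = [v_3,v_5] − [v_2,v_5] + [v_2,v_3],
  ∂[v_1,v_3,v_4] = [v_3,v_4] − [v_1,v_4] + [v_1,v_3].
This gives a 12×8 integer matrix of rank 7; reducing to Smith normal form yields diagonal entries (1,1,1,1,1,1,1).

From H_k ≅ ker(∂_k) / im(∂_{k+1}) we obtain:

  H_0: rank C_0 − rank ∂_1 = 6 − 5 = 1, and the invariant factors of ∂_1 are all 1, so H_0 = Z.
  H_1: rank ker ∂_1 − rank ∂_2 = (12 − 5) − 7 = 0, and the invariant factors of ∂_2 are all 1, so H_1 = 0.
  H_2: rank ker ∂_2 − rank ∂_3 = (8 − 7) − 0 = 1, and there is no ∂_3, so H_2 = Z.

(K is a triangulation of the 2-sphere S^2.)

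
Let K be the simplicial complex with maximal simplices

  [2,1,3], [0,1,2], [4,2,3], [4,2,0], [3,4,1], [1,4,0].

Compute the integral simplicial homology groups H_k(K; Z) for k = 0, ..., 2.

We work with the vertex ordering 0 < 1 < 2 < 3 < 4. The simplices of K, each written with vertices in increasing order, are:

  0-simplices (5): [0], [1], [2], [3], [4]
  1-simplices (9): [0,1], [0,2], [0,4], [1,2], [1,3], [1,4], [2,3], [2,4], [3,4]
  2-simplices (6): [0,1,2], [0,1,4], [0,2,4], [1,2,3], [1,3,4], [2,3,4]

so the chain groups are C_0 ≅ Z^5, C_1 ≅ Z^9, C_2 ≅ Z^6.

Boundary ∂_1: C_1 → C_0 sends each edge [p,q] (with p < q) to q − p.
As a 5×9 matrix over Z this has rank 4, with invariant factors (1,1,1,1).

The boundary map ∂_2: C_2 → C_1 acts by ∂[p,q,r] = [q,r] − [p,r] + [p,q]. For instance
  ∂[1,2,3] = [2,3] − [1,3] + [1,2],
  ∂[2,3,4] = [3,4] − [2,4] + [2,3].
The 9×6 boundary matrix has rank 5 and Smith normal form diag(1,1,1,1,1).

Computing H_k = (kernel of ∂_k) / (image of ∂_{k+1}):

  H_0: rank C_0 − rank ∂_1 = 5 − 4 = 1, and the invariant factors of ∂_1 are all 1, so H_0 ≅ Z.
  H_1: rank ker ∂_1 − rank ∂_2 = (9 − 4) − 5 = 0, and the invariant factors of ∂_2 are all 1, so H_1 ≅ 0.
  H_2: rank ker ∂_2 − rank ∂_3 = (6 − 5) − 0 = 1, and there is no ∂_3, so H_2 ≅ Z.

As a check, the Euler characteristic is 5 − 9 + 6 = 2, which agrees with 1 − 0 + 1 = 2.
(K is a triangulation of the 2-sphere S^2.)

H_0 ≅ Z,  H_1 = 0,  H_2 ≅ Z.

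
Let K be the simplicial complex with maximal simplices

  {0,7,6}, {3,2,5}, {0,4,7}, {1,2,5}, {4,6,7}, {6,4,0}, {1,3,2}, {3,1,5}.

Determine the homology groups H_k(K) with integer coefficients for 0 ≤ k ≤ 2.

K has 8 vertices, 12 edges, 8 triangles.
rank ∂_0 = 0, rank ∂_1 = 6 ⇒ b_0 = 8 − 0 − 6 = 2; all invariant factors of ∂_1 are 1 so no torsion. So H_0 = Z^2.
rank ∂_1 = 6, rank ∂_2 = 6 ⇒ b_1 = 12 − 6 − 6 = 0; all invariant factors of ∂_2 are 1 so no torsion. So H_1 = 0.
rank ∂_2 = 6, rank ∂_3 = 0 ⇒ b_2 = 8 − 6 − 0 = 2. So H_2 = Z^2.

H_0 ≅ Z^2,  H_1 = 0,  H_2 ≅ Z^2.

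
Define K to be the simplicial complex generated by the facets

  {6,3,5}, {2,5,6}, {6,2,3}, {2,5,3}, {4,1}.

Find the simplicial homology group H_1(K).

H_1 = 0.

We work with the vertex ordering 1 < 2 < 3 < 4 < 5 < 6. The simplices of K, each written with vertices in increasing order, are:

  0-simplices (6): [1], [2], [3], [4], [5], [6]
  1-simplices (7): [1,4], [2,3], [2,5], [2,6], [3,5], [3,6], [5,6]
  2-simplices (4): [2,3,5], [2,3,6], [2,5,6], [3,5,6]

Hence C_0 ≅ Z^6, C_1 ≅ Z^7, C_2 ≅ Z^4.

∂_1: C_1 → C_0 maps an edge to its endpoints' difference, ∂[p,q] = q − p.
The resulting 6×7 matrix has rank 4, and its Smith normal form has invariant factors (1,1,1,1).

The boundary map ∂_2: C_2 → C_1 sends each 2-simplex [p,q,r] to [q,r] − [p,r] + [p,q]. For instance
  ∂[2,3,6] = [3,6] − [2,6] + [2,3],
  ∂[2,3,5] = [3,5] − [2,5] + [2,3].
This gives a 7×4 integer matrix of rank 3; reducing to Smith normal form yields diagonal entries (1,1,1).

Now H_k = ker ∂_k / im ∂_{k+1}, so:

  H_1: rank ker ∂_1 − rank ∂_2 = (7 − 4) − 3 = 0, and the invariant factors of ∂_2 are all 1, so H_1 ≅ 0.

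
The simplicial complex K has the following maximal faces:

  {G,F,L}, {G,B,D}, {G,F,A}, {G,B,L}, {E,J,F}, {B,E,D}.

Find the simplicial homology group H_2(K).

We work with the vertex ordering A < B < D < E < F < G < J < L. The simplices of K, each written with vertices in increasing order, are:

  0-simplices (8): A, B, D, E, F, G, J, L
  1-simplices (14): AF, AG, BD, BE, BG, BL, DE, DG, EF, EJ, FG, FJ, FL, GL
  2-simplices (6): AFG, BDE, BDG, BGL, EFJ, FGL

Hence C_0 ≅ Z^8, C_1 ≅ Z^14, C_2 ≅ Z^6.

The boundary map ∂_1: C_1 → C_0 is given by ∂[p,q] = [q] − [p].
The 8×14 boundary matrix has rank 7 and Smith normal form diag(1,1,1,1,1,1,1).

Boundary ∂_2: C_2 → C_1 maps a triangle to the signed sum of its edges. For instance
  ∂EFJ = FJ − EJ + EF,
  ∂BDE = DE − BE + BD.
The 14×6 boundary matrix has rank 6 and Smith normal form diag(1,1,1,1,1,1).

From H_k ≅ ker(∂_k) / im(∂_{k+1}) we obtain:

  H_2: rank ker ∂_2 − rank ∂_3 = (6 − 6) − 0 = 0, and there is no ∂_3, so H_2 = 0.

H_2 = 0.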